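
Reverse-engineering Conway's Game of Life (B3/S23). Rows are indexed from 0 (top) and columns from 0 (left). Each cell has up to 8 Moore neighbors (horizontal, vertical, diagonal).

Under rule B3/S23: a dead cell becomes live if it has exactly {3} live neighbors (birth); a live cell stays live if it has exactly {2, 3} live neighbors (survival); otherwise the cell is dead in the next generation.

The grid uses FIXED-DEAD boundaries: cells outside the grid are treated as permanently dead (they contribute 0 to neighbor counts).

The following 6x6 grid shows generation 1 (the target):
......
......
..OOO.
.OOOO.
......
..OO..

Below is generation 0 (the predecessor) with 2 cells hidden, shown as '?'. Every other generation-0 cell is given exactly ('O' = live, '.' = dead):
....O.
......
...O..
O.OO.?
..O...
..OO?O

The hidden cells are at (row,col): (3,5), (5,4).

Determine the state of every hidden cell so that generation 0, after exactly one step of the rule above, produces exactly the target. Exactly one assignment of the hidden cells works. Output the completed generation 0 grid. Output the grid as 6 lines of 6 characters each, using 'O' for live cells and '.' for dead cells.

Answer: ....O.
......
...O..
O.OO.O
..O...
..OO.O

Derivation:
Hidden generation-0 cells (in order): (3,5), (5,4).
A hidden cell only influences target cells in its own 3x3 neighborhood. Try each of the 2^2 = 4 assignments, step the completed generation 0 forward once under B3/S23, and compare with the target:
  (3,5)=. (5,4)=. -> step gives (2,4)='.' but target has 'O' -> reject
  (3,5)=. (5,4)=O -> step gives (2,4)='.' but target has 'O' -> reject
  (3,5)=O (5,4)=. -> step reproduces the target at every cell -> ACCEPT
  (3,5)=O (5,4)=O -> step gives (4,5)='O' but target has '.' -> reject
Unique solution: (3,5)=live, (5,4)=dead.
Check: live-neighbor counts of every cell in the completed generation 0:
000101
001221
123231
033330
144542
022220
Applying B3/S23 to generation 0 with these counts gives:
......
......
..OOO.
.OOOO.
......
..OO..
which matches the target exactly.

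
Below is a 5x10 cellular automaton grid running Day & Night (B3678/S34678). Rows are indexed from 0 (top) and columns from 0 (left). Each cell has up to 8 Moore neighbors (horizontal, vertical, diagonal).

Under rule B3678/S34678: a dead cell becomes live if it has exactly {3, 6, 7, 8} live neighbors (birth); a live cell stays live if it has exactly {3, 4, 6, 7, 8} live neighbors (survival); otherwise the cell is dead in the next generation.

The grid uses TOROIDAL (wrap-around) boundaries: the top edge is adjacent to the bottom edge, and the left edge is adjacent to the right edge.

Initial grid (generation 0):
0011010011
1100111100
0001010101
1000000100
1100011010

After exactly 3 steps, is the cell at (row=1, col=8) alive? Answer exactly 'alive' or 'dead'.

Simulating step by step:
Generation 0 (given above): 22 live cells
Generation 1: 22 live cells
0010001011
1000010100
0100011100
1100110100
1110101010
Generation 2: 25 live cells
0001001011
0100011101
0100011110
1001101111
1010001010
Generation 3: 26 live cells
0110001111
0010111111
0010001110
1010000100
1100101101

Cell (1,8) at generation 3: 1 -> alive

Answer: alive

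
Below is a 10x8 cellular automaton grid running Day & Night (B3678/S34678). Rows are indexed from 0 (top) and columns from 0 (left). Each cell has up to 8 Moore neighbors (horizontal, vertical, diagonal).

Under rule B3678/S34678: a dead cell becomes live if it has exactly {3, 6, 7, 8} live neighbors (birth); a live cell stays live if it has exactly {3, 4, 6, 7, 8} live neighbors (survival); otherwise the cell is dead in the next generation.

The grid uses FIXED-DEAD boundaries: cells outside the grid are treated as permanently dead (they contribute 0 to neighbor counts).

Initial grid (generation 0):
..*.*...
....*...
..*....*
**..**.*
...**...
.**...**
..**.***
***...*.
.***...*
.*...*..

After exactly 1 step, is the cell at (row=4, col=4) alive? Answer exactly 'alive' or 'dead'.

Simulating step by step:
Generation 0 (given above): 31 live cells
Generation 1: 26 live cells
...*....
........
.*.****.
..*.*.*.
*..**..*
..*...**
**.*.*.*
..*.***.
......*.
........

Cell (4,4) at generation 1: 1 -> alive

Answer: alive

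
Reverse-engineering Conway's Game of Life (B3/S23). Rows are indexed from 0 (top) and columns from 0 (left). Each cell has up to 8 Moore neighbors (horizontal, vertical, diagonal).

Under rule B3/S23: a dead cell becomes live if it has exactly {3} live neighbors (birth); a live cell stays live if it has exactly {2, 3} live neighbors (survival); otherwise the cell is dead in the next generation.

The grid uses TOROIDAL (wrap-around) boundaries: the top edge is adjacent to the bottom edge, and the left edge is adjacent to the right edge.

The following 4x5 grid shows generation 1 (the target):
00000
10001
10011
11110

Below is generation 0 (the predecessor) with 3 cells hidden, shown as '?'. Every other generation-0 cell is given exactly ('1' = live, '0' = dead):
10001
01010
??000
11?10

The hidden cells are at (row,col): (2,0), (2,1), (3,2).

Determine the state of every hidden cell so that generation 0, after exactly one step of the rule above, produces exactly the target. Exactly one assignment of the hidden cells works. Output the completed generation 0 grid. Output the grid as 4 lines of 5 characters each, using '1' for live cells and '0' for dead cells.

Hidden generation-0 cells (in order): (2,0), (2,1), (3,2).
A hidden cell only influences target cells in its own 3x3 neighborhood. Try each of the 2^3 = 8 assignments, step the completed generation 0 forward once under B3/S23, and compare with the target:
  (2,0)=0 (2,1)=0 (3,2)=0 -> step gives (0,3)='1' but target has '0' -> reject
  (2,0)=0 (2,1)=0 (3,2)=1 -> step reproduces the target at every cell -> ACCEPT
  (2,0)=0 (2,1)=1 (3,2)=0 -> step gives (0,3)='1' but target has '0' -> reject
  (2,0)=0 (2,1)=1 (3,2)=1 -> step gives (1,0)='0' but target has '1' -> reject
  (2,0)=1 (2,1)=0 (3,2)=0 -> step gives (0,3)='1' but target has '0' -> reject
  (2,0)=1 (2,1)=0 (3,2)=1 -> step gives (1,0)='0' but target has '1' -> reject
  (2,0)=1 (2,1)=1 (3,2)=0 -> step gives (0,3)='1' but target has '0' -> reject
  (2,0)=1 (2,1)=1 (3,2)=1 -> step gives (1,0)='0' but target has '1' -> reject
Unique solution: (2,0)=dead, (2,1)=dead, (3,2)=live.
Check: live-neighbor counts of every cell in the completed generation 0:
45544
31213
34533
33224
Applying B3/S23 to generation 0 with these counts gives:
00000
10001
10011
11110
which matches the target exactly.

Answer: 10001
01010
00000
11110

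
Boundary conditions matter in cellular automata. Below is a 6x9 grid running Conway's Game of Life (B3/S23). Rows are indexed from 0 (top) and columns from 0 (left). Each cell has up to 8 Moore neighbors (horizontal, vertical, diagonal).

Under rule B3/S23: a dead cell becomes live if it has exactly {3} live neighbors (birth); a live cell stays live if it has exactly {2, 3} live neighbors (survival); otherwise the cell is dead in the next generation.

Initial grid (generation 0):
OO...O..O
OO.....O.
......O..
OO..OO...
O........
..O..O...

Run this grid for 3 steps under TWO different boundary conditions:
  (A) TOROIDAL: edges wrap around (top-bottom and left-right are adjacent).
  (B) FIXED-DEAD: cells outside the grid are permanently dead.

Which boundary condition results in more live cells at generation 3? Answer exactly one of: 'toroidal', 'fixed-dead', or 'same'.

Answer: fixed-dead

Derivation:
Under TOROIDAL boundary, generation 3:
.O....O..
.O.......
.O.....O.
..O.OO.O.
....OOO..
....OO...
Population = 14

Under FIXED-DEAD boundary, generation 3:
OO....O..
OO...O.O.
.....O.O.
OO..OOO..
OO.......
.........
Population = 16

Comparison: toroidal=14, fixed-dead=16 -> fixed-dead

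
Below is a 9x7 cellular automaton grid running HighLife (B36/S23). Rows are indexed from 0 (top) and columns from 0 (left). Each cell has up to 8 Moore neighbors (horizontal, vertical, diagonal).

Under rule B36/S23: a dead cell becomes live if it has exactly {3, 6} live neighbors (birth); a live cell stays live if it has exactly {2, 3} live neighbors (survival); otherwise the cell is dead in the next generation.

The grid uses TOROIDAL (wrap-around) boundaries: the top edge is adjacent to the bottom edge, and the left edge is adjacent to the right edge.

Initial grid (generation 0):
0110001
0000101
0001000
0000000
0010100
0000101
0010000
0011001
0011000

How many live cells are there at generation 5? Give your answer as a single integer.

Simulating step by step:
Generation 0 (given above): 16 live cells
Generation 1: 16 live cells
1110010
1011010
0000000
0001000
0001010
0000010
0010010
0100000
1000000
Generation 2: 18 live cells
1011100
1011100
0011100
0000100
0000000
0000011
0000000
0100000
1010001
Generation 3: 15 live cells
1100110
0000010
0110010
0000100
0000010
0000000
0000000
1100000
1010001
Generation 4: 17 live cells
1100110
1010010
0000110
0000110
0000000
0000000
0000000
1100001
0110010
Generation 5: 18 live cells
1001110
1001000
0001000
0000110
0000000
0000000
1000000
1110001
1010110
Population at generation 5: 18

Answer: 18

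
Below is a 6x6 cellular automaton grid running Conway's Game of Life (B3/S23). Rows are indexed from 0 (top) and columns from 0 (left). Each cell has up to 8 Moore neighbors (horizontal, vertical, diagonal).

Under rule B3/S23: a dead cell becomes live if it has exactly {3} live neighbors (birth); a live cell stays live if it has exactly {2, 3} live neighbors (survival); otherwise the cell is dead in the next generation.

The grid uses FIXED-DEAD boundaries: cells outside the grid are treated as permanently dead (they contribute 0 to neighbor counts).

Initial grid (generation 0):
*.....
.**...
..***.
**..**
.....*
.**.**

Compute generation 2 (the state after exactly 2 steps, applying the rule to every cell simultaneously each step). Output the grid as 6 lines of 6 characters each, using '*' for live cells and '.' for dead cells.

Simulating step by step:
Generation 0 (given above): 15 live cells
Generation 1: 14 live cells
.*....
.**...
*...**
.**..*
*.**..
....**
Generation 2: 17 live cells
(generation 2 grid is the final answer)

Answer: .**...
***...
*..***
*.*..*
..**.*
...**.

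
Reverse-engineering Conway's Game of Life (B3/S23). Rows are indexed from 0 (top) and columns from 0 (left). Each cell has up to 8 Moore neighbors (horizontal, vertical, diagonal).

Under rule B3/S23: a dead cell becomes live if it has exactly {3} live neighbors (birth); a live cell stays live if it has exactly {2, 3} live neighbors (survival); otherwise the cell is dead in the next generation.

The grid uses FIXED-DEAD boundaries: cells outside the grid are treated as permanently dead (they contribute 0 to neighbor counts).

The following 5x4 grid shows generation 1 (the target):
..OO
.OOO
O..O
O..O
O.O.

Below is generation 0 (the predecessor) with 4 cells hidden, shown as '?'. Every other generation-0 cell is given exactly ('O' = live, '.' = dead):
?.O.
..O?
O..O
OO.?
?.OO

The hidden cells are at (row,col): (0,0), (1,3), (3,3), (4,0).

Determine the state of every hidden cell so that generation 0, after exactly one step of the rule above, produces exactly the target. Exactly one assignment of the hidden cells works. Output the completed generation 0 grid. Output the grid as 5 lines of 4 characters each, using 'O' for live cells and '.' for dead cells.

Answer: ..O.
..OO
O..O
OO..
O.OO

Derivation:
Hidden generation-0 cells (in order): (0,0), (1,3), (3,3), (4,0).
A hidden cell only influences target cells in its own 3x3 neighborhood. Try each of the 2^4 = 16 assignments, step the completed generation 0 forward once under B3/S23, and compare with the target:
  (0,0)=. (1,3)=. (3,3)=. (4,0)=. -> step gives (0,2)='.' but target has 'O' -> reject
  (0,0)=. (1,3)=. (3,3)=. (4,0)=O -> step gives (0,2)='.' but target has 'O' -> reject
  (0,0)=. (1,3)=. (3,3)=O (4,0)=. -> step gives (0,2)='.' but target has 'O' -> reject
  (0,0)=. (1,3)=. (3,3)=O (4,0)=O -> step gives (0,2)='.' but target has 'O' -> reject
  (0,0)=. (1,3)=O (3,3)=. (4,0)=. -> step gives (3,1)='O' but target has '.' -> reject
  (0,0)=. (1,3)=O (3,3)=. (4,0)=O -> step reproduces the target at every cell -> ACCEPT
  (0,0)=. (1,3)=O (3,3)=O (4,0)=. -> step gives (3,1)='O' but target has '.' -> reject
  (0,0)=. (1,3)=O (3,3)=O (4,0)=O -> step gives (4,3)='O' but target has '.' -> reject
  (0,0)=O (1,3)=. (3,3)=. (4,0)=. -> step gives (0,1)='O' but target has '.' -> reject
  (0,0)=O (1,3)=. (3,3)=. (4,0)=O -> step gives (0,1)='O' but target has '.' -> reject
  (0,0)=O (1,3)=. (3,3)=O (4,0)=. -> step gives (0,1)='O' but target has '.' -> reject
  (0,0)=O (1,3)=. (3,3)=O (4,0)=O -> step gives (0,1)='O' but target has '.' -> reject
  (0,0)=O (1,3)=O (3,3)=. (4,0)=. -> step gives (0,1)='O' but target has '.' -> reject
  (0,0)=O (1,3)=O (3,3)=. (4,0)=O -> step gives (0,1)='O' but target has '.' -> reject
  (0,0)=O (1,3)=O (3,3)=O (4,0)=. -> step gives (0,1)='O' but target has '.' -> reject
  (0,0)=O (1,3)=O (3,3)=O (4,0)=O -> step gives (0,1)='O' but target has '.' -> reject
Unique solution: (0,0)=dead, (1,3)=live, (3,3)=dead, (4,0)=live.
Check: live-neighbor counts of every cell in the completed generation 0:
0223
1333
2442
3443
2421
Applying B3/S23 to generation 0 with these counts gives:
..OO
.OOO
O..O
O..O
O.O.
which matches the target exactly.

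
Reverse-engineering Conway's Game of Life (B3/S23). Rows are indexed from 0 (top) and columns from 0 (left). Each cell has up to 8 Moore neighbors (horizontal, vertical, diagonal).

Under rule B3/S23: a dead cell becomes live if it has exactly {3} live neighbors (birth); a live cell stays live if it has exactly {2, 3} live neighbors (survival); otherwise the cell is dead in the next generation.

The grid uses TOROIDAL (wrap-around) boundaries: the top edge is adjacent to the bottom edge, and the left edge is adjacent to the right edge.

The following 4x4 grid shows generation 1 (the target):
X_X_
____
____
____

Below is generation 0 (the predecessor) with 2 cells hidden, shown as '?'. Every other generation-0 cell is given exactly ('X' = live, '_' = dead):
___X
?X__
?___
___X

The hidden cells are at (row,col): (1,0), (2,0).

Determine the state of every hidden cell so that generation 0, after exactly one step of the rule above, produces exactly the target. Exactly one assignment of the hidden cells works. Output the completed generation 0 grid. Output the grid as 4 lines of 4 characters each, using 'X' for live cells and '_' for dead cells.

Answer: ___X
_X__
____
___X

Derivation:
Hidden generation-0 cells (in order): (1,0), (2,0).
A hidden cell only influences target cells in its own 3x3 neighborhood. Try each of the 2^2 = 4 assignments, step the completed generation 0 forward once under B3/S23, and compare with the target:
  (1,0)=_ (2,0)=_ -> step reproduces the target at every cell -> ACCEPT
  (1,0)=_ (2,0)=X -> step gives (1,0)='X' but target has '_' -> reject
  (1,0)=X (2,0)=_ -> step gives (0,0)='_' but target has 'X' -> reject
  (1,0)=X (2,0)=X -> step gives (0,0)='_' but target has 'X' -> reject
Unique solution: (1,0)=dead, (2,0)=dead.
Check: live-neighbor counts of every cell in the completed generation 0:
3131
2021
2121
2021
Applying B3/S23 to generation 0 with these counts gives:
X_X_
____
____
____
which matches the target exactly.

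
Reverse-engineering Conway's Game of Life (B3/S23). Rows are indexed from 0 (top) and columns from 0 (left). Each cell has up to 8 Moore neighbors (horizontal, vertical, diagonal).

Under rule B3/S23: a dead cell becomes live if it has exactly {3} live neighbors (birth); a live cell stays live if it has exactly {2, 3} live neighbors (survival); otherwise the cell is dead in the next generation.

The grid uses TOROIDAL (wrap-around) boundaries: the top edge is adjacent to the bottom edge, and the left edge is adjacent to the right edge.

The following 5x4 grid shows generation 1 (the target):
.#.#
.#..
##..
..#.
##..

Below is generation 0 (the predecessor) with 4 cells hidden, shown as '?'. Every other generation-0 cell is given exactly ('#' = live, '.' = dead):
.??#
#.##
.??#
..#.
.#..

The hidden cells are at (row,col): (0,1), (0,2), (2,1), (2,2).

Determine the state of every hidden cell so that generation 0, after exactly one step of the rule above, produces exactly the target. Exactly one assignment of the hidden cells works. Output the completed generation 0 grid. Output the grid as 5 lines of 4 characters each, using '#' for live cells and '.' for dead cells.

Answer: .#.#
#.##
...#
..#.
.#..

Derivation:
Hidden generation-0 cells (in order): (0,1), (0,2), (2,1), (2,2).
A hidden cell only influences target cells in its own 3x3 neighborhood. Try each of the 2^4 = 16 assignments, step the completed generation 0 forward once under B3/S23, and compare with the target:
  (0,1)=. (0,2)=. (2,1)=. (2,2)=. -> step gives (1,0)='#' but target has '.' -> reject
  (0,1)=. (0,2)=. (2,1)=. (2,2)=# -> step gives (1,0)='#' but target has '.' -> reject
  (0,1)=. (0,2)=. (2,1)=# (2,2)=. -> step gives (2,0)='.' but target has '#' -> reject
  (0,1)=. (0,2)=. (2,1)=# (2,2)=# -> step gives (1,1)='.' but target has '#' -> reject
  (0,1)=. (0,2)=# (2,1)=. (2,2)=. -> step gives (0,1)='.' but target has '#' -> reject
  (0,1)=. (0,2)=# (2,1)=. (2,2)=# -> step gives (0,1)='.' but target has '#' -> reject
  (0,1)=. (0,2)=# (2,1)=# (2,2)=. -> step gives (0,1)='.' but target has '#' -> reject
  (0,1)=. (0,2)=# (2,1)=# (2,2)=# -> step gives (0,1)='.' but target has '#' -> reject
  (0,1)=# (0,2)=. (2,1)=. (2,2)=. -> step reproduces the target at every cell -> ACCEPT
  (0,1)=# (0,2)=. (2,1)=. (2,2)=# -> step gives (1,1)='.' but target has '#' -> reject
  (0,1)=# (0,2)=. (2,1)=# (2,2)=. -> step gives (1,1)='.' but target has '#' -> reject
  (0,1)=# (0,2)=. (2,1)=# (2,2)=# -> step gives (1,1)='.' but target has '#' -> reject
  (0,1)=# (0,2)=# (2,1)=. (2,2)=. -> step gives (0,1)='.' but target has '#' -> reject
  (0,1)=# (0,2)=# (2,1)=. (2,2)=# -> step gives (0,1)='.' but target has '#' -> reject
  (0,1)=# (0,2)=# (2,1)=# (2,2)=. -> step gives (0,1)='.' but target has '#' -> reject
  (0,1)=# (0,2)=# (2,1)=# (2,2)=# -> step gives (0,1)='.' but target has '#' -> reject
Unique solution: (0,1)=live, (0,2)=dead, (2,1)=dead, (2,2)=dead.
Check: live-neighbor counts of every cell in the completed generation 0:
5353
4344
3344
2222
3242
Applying B3/S23 to generation 0 with these counts gives:
.#.#
.#..
##..
..#.
##..
which matches the target exactly.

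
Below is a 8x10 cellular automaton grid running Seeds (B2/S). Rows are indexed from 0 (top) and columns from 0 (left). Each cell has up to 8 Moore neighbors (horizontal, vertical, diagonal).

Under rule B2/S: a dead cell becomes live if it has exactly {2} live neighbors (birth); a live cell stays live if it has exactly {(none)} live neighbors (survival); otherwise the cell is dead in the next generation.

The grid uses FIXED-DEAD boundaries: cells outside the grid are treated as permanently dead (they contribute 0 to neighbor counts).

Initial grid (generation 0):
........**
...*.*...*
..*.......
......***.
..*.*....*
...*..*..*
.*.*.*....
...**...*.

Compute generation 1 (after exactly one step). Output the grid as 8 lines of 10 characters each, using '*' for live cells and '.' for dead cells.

Simulating step by step:
Generation 0 (given above): 21 live cells
Generation 1: 18 live cells
(generation 1 grid is the final answer)

Answer: ....*.....
..*.*.....
...***...*
.**..*...*
..........
.*......*.
......****
.....*....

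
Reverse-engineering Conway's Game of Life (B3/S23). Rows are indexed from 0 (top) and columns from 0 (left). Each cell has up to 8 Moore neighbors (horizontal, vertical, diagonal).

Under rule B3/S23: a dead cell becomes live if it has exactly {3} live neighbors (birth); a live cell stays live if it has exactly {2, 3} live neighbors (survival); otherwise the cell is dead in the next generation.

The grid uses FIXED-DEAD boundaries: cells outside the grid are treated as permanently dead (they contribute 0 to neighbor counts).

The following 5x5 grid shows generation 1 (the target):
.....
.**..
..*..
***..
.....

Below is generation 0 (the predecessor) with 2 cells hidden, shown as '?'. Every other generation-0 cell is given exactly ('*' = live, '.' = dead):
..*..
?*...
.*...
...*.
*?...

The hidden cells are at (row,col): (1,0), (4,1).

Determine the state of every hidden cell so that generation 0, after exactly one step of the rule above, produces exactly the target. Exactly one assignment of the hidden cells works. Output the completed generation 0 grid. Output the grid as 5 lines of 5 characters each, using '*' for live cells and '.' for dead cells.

Hidden generation-0 cells (in order): (1,0), (4,1).
A hidden cell only influences target cells in its own 3x3 neighborhood. Try each of the 2^2 = 4 assignments, step the completed generation 0 forward once under B3/S23, and compare with the target:
  (1,0)=. (4,1)=. -> step gives (3,0)='.' but target has '*' -> reject
  (1,0)=. (4,1)=* -> step reproduces the target at every cell -> ACCEPT
  (1,0)=* (4,1)=. -> step gives (0,1)='*' but target has '.' -> reject
  (1,0)=* (4,1)=* -> step gives (0,1)='*' but target has '.' -> reject
Unique solution: (1,0)=dead, (4,1)=live.
Check: live-neighbor counts of every cell in the completed generation 0:
12110
22310
21311
33301
11211
Applying B3/S23 to generation 0 with these counts gives:
.....
.**..
..*..
***..
.....
which matches the target exactly.

Answer: ..*..
.*...
.*...
...*.
**...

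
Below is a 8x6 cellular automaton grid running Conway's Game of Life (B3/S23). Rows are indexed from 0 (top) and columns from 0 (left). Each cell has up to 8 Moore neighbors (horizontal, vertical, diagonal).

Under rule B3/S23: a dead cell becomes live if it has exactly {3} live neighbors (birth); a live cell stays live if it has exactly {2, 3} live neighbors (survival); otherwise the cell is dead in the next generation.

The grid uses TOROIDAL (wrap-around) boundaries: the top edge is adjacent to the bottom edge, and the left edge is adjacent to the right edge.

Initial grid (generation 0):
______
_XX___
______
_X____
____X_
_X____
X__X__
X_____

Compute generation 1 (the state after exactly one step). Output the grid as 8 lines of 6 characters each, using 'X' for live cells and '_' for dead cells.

Answer: _X____
______
_XX___
______
______
______
XX____
______

Derivation:
Simulating step by step:
Generation 0 (given above): 8 live cells
Generation 1: 5 live cells
(generation 1 grid is the final answer)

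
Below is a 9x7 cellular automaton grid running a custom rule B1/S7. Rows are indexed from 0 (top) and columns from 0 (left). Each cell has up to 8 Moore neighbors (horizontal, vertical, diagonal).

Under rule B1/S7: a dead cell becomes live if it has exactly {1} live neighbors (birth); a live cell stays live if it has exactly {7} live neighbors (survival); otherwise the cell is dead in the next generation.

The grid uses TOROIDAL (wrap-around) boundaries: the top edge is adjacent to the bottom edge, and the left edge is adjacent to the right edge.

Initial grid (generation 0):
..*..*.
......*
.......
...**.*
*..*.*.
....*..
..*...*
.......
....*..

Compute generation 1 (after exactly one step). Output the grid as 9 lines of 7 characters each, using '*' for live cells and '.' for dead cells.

Simulating step by step:
Generation 0 (given above): 13 live cells
Generation 1: 21 live cells
(generation 1 grid is the final answer)

Answer: **.....
*****..
..*....
.*.....
.*.....
.......
**..*..
***.*.*
.**...*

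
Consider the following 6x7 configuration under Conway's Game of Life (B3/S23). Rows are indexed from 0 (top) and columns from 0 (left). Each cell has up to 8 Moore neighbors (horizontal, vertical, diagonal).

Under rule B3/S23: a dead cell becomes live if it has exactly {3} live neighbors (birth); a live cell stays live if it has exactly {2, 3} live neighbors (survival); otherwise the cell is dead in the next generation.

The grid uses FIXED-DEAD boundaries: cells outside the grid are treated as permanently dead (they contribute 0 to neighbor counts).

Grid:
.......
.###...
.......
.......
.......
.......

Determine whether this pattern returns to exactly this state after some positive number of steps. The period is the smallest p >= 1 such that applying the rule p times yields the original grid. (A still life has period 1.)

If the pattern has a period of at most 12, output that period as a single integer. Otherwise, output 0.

Answer: 2

Derivation:
Simulating and comparing each generation to the original:
Gen 0 (original, given above): 3 live cells
Gen 1: 3 live cells, differs from original
Gen 2: 3 live cells, MATCHES original -> period = 2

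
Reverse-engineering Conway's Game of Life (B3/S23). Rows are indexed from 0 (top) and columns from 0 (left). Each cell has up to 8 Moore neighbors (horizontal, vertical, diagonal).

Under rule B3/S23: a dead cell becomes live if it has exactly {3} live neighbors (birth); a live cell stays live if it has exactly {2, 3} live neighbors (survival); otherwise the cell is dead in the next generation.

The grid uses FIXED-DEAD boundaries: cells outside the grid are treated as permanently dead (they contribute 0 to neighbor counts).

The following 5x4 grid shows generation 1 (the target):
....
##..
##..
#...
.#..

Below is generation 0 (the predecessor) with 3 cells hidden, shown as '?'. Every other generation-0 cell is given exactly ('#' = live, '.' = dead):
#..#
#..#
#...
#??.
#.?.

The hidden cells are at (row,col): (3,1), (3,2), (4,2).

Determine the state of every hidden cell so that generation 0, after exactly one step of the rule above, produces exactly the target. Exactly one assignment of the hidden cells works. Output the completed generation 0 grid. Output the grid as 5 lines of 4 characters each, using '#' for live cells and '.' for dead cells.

Answer: #..#
#..#
#...
#...
#.#.

Derivation:
Hidden generation-0 cells (in order): (3,1), (3,2), (4,2).
A hidden cell only influences target cells in its own 3x3 neighborhood. Try each of the 2^3 = 8 assignments, step the completed generation 0 forward once under B3/S23, and compare with the target:
  (3,1)=. (3,2)=. (4,2)=. -> step gives (3,1)='#' but target has '.' -> reject
  (3,1)=. (3,2)=. (4,2)=# -> step reproduces the target at every cell -> ACCEPT
  (3,1)=. (3,2)=# (4,2)=. -> step gives (2,1)='.' but target has '#' -> reject
  (3,1)=. (3,2)=# (4,2)=# -> step gives (2,1)='.' but target has '#' -> reject
  (3,1)=# (3,2)=. (4,2)=. -> step gives (2,1)='.' but target has '#' -> reject
  (3,1)=# (3,2)=. (4,2)=# -> step gives (2,1)='.' but target has '#' -> reject
  (3,1)=# (3,2)=# (4,2)=. -> step gives (2,1)='.' but target has '#' -> reject
  (3,1)=# (3,2)=# (4,2)=# -> step gives (2,1)='.' but target has '#' -> reject
Unique solution: (3,1)=dead, (3,2)=dead, (4,2)=live.
Check: live-neighbor counts of every cell in the completed generation 0:
1221
2321
2311
2411
1301
Applying B3/S23 to generation 0 with these counts gives:
....
##..
##..
#...
.#..
which matches the target exactly.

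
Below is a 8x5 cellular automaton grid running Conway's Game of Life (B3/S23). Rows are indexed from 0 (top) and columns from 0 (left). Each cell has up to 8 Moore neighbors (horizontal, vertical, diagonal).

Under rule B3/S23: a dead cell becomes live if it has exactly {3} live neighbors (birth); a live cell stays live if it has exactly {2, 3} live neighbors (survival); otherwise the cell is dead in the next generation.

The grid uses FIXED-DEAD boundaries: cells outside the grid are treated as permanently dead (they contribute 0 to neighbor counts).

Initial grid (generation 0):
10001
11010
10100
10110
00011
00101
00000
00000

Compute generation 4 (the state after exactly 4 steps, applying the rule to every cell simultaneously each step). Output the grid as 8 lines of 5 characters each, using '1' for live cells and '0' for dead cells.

Simulating step by step:
Generation 0 (given above): 14 live cells
Generation 1: 11 live cells
11000
10110
10000
00101
01001
00001
00000
00000
Generation 2: 9 live cells
11100
10100
00100
01010
00001
00000
00000
00000
Generation 3: 9 live cells
10100
10110
00110
00110
00000
00000
00000
00000
Generation 4: 5 live cells
(generation 4 grid is the final answer)

Answer: 00110
00000
00001
00110
00000
00000
00000
00000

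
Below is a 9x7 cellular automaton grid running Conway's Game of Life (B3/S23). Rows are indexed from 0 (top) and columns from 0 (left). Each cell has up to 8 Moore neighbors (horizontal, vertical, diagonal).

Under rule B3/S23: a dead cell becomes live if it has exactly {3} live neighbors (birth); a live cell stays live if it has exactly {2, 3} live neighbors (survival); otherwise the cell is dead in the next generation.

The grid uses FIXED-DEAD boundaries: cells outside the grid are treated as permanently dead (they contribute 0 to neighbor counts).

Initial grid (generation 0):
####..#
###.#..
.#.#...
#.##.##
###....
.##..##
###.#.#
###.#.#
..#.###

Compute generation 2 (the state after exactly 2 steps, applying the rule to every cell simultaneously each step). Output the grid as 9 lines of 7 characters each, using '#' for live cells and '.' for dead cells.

Simulating step by step:
Generation 0 (given above): 37 live cells
Generation 1: 19 live cells
#..#...
....#..
.....#.
#..##..
#...#..
.....##
....#.#
#...#.#
..#.#.#
Generation 2: 15 live cells
(generation 2 grid is the final answer)

Answer: .......
....#..
...#.#.
...###.
...##..
....#.#
....#.#
....#.#
...#...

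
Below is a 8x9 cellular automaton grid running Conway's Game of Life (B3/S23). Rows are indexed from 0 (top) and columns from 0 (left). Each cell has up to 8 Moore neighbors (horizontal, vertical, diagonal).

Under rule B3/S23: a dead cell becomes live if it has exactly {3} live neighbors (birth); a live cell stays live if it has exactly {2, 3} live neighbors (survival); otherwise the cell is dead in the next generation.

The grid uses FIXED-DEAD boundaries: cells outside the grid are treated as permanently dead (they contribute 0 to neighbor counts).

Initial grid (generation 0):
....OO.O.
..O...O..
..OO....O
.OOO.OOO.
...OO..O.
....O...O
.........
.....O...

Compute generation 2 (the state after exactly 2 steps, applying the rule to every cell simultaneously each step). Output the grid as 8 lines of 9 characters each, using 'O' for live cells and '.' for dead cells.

Answer: ....O..O.
...O...O.
...O....O
....OO..O
....OO..O
.........
.........
.........

Derivation:
Simulating step by step:
Generation 0 (given above): 20 live cells
Generation 1: 18 live cells
.....OO..
..O.OOOO.
....OO...
.O...OOOO
.......OO
...OO....
.........
.........
Generation 2: 12 live cells
(generation 2 grid is the final answer)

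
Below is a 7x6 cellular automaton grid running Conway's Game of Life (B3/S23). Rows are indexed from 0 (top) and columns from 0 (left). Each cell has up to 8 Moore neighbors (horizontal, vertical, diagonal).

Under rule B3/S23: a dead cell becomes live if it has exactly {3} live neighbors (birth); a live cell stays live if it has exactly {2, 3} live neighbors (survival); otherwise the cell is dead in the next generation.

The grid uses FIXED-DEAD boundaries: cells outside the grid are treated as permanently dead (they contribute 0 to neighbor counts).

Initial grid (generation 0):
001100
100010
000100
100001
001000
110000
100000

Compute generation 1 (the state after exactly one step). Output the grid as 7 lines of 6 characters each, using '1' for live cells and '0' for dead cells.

Simulating step by step:
Generation 0 (given above): 11 live cells
Generation 1: 9 live cells
(generation 1 grid is the final answer)

Answer: 000100
001010
000010
000000
100000
110000
110000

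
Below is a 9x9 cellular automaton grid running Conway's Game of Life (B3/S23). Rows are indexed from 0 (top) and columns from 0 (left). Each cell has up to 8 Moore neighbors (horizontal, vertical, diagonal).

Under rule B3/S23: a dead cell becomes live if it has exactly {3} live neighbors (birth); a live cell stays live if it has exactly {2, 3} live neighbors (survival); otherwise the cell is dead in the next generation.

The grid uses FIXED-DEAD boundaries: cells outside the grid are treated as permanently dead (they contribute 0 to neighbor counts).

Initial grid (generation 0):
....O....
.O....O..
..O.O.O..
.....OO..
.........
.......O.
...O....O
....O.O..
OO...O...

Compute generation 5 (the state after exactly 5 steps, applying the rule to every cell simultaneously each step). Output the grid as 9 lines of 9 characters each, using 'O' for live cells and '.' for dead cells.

Simulating step by step:
Generation 0 (given above): 16 live cells
Generation 1: 10 live cells
.........
...O.....
......OO.
.....OO..
......O..
.........
.......O.
....OO...
.....O...
Generation 2: 11 live cells
.........
.........
.....OOO.
.....O...
.....OO..
.........
.........
....OOO..
....OO...
Generation 3: 12 live cells
.........
......O..
.....OO..
....O..O.
.....OO..
.........
.....O...
....O.O..
....O.O..
Generation 4: 14 live cells
.........
.....OO..
.....OOO.
....O..O.
.....OO..
.....OO..
.....O...
....O.O..
.........
Generation 5: 11 live cells
(generation 5 grid is the final answer)

Answer: .........
.....O.O.
....O..O.
....O..O.
....O..O.
....O....
....O....
.....O...
.........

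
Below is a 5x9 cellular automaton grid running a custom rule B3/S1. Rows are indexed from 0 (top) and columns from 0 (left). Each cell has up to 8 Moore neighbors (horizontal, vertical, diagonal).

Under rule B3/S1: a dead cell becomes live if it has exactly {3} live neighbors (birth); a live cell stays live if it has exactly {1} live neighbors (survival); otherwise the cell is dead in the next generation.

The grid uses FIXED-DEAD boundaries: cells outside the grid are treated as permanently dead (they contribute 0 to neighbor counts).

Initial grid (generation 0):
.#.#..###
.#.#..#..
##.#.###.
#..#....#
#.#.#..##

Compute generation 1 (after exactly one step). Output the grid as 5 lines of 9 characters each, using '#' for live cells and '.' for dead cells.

Simulating step by step:
Generation 0 (given above): 22 live cells
Generation 1: 10 live cells
(generation 1 grid is the final answer)

Answer: .#.#....#
........#
.........
.....#...
#####....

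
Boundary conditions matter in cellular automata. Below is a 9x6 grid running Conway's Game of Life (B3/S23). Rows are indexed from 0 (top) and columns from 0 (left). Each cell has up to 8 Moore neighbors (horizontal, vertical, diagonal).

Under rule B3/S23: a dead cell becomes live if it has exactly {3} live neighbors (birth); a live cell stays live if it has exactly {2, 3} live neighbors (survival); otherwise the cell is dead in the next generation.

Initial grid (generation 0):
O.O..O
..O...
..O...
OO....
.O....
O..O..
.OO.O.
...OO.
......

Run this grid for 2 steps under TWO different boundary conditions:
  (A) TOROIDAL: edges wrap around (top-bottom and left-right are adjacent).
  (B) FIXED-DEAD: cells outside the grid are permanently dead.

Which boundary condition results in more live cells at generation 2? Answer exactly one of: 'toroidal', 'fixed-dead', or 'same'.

Under TOROIDAL boundary, generation 2:
......
.OOO..
......
O..O..
...O..
O..OOO
OO...O
OO....
.....O
Population = 16

Under FIXED-DEAD boundary, generation 2:
..O...
.OOO..
......
O..O..
...O..
O..O..
.O..O.
.OO.O.
...O..
Population = 15

Comparison: toroidal=16, fixed-dead=15 -> toroidal

Answer: toroidal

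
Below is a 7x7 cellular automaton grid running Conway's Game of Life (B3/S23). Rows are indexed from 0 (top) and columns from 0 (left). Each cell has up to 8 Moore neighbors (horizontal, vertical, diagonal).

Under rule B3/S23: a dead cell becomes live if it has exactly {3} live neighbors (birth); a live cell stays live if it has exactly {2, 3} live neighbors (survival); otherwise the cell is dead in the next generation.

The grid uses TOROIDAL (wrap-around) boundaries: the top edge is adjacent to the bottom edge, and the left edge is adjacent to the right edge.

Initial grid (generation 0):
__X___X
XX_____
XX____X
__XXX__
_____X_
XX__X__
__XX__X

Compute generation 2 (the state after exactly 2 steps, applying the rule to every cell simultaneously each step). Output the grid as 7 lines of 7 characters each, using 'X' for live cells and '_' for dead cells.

Answer: _X__XXX
__X____
______X
_______
_______
_______
_______

Derivation:
Simulating step by step:
Generation 0 (given above): 17 live cells
Generation 1: 27 live cells
__XX__X
__X____
___X__X
XXXXXXX
_XX__X_
XXXXXXX
__XX_XX
Generation 2: 6 live cells
(generation 2 grid is the final answer)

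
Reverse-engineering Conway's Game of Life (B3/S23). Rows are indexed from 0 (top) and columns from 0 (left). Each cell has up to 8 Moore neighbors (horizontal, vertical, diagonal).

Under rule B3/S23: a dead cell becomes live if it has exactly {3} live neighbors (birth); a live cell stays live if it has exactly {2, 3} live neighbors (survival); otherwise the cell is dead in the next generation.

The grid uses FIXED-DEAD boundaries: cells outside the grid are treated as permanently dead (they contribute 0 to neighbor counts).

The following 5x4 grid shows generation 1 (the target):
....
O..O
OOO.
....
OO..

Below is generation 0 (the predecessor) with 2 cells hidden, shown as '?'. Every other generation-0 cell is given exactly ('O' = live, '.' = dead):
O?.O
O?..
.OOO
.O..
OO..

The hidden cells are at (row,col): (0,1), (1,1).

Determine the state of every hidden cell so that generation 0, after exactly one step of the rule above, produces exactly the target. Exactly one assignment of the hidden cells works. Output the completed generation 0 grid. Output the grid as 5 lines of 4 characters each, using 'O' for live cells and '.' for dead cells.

Hidden generation-0 cells (in order): (0,1), (1,1).
A hidden cell only influences target cells in its own 3x3 neighborhood. Try each of the 2^2 = 4 assignments, step the completed generation 0 forward once under B3/S23, and compare with the target:
  (0,1)=. (1,1)=. -> step reproduces the target at every cell -> ACCEPT
  (0,1)=. (1,1)=O -> step gives (0,0)='O' but target has '.' -> reject
  (0,1)=O (1,1)=. -> step gives (0,0)='O' but target has '.' -> reject
  (0,1)=O (1,1)=O -> step gives (0,0)='O' but target has '.' -> reject
Unique solution: (0,1)=dead, (1,1)=dead.
Check: live-neighbor counts of every cell in the completed generation 0:
1210
2443
3331
4452
2220
Applying B3/S23 to generation 0 with these counts gives:
....
O..O
OOO.
....
OO..
which matches the target exactly.

Answer: O..O
O...
.OOO
.O..
OO..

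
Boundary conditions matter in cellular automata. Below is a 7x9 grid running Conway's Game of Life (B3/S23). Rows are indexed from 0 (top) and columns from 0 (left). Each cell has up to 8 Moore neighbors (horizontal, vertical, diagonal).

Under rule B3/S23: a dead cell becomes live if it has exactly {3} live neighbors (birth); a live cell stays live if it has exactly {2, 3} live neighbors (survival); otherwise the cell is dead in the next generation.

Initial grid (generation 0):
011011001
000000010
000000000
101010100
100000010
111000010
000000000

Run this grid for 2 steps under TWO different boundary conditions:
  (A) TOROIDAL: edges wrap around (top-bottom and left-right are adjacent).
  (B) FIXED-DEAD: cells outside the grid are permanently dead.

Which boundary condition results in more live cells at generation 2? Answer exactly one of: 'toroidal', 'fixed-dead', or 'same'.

Under TOROIDAL boundary, generation 2:
000000000
000000000
000000000
111000011
001000010
110100010
100000000
Population = 12

Under FIXED-DEAD boundary, generation 2:
000000000
000000000
000000000
011000000
101000000
100000000
110000000
Population = 7

Comparison: toroidal=12, fixed-dead=7 -> toroidal

Answer: toroidal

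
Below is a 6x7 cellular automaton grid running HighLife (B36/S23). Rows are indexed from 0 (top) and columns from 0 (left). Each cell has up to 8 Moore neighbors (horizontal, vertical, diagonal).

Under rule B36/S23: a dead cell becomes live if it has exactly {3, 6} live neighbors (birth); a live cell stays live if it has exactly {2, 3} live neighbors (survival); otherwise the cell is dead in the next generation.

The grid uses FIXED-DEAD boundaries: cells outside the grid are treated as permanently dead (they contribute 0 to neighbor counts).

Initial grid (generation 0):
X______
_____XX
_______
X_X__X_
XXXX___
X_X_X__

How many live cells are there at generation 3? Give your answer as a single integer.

Answer: 10

Derivation:
Simulating step by step:
Generation 0 (given above): 13 live cells
Generation 1: 9 live cells
_______
_______
_____XX
X_XX___
X___X__
X_X____
Generation 2: 7 live cells
_______
_______
_______
_X_XXX_
X_X____
_X_____
Generation 3: 10 live cells
_______
_______
____X__
_XXXX__
X_XXX__
_X_____
Population at generation 3: 10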